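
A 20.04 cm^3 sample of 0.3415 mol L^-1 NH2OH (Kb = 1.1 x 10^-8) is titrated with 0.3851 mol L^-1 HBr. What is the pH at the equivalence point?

n(NH2OH) = 0.3415 x 0.02004 = 0.006844 mol; V(HBr) at equivalence = 0.006844/0.3851 = 0.01777 L.
At equivalence the base is fully converted to NH3OH+; total volume = 0.03781 L, so [NH3OH+] = 0.006844/0.03781 = 0.1810 M.
Ka(NH3OH+) = Kw/Kb = 1.0e-14 / 1.1 x 10^-8 = 9.09e-7.
[H^+] = sqrt(Ka x [NH3OH+]) = sqrt(9.09e-7 x 0.1810) = 0.000406 M.
pH = -log(0.000406) = 3.39.

3.39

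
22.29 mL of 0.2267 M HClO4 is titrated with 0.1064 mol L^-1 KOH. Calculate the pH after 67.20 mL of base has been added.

12.37

n(acid) = 0.2267 x 0.02229 = 0.005053 mol; n(KOH) added = 0.1064 x 0.06720 = 0.007150 mol.
Base is in excess by 0.007150 - 0.005053 = 0.002097 mol in a total volume of 0.08949 L.
[OH^-] = 0.002097/0.08949 = 0.02343 M, so pOH = 1.63 and pH = 14.00 - 1.63 = 12.37.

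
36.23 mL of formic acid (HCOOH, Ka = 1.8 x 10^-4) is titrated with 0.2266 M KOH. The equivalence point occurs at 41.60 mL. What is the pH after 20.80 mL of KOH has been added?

3.74

20.80 mL is exactly half the equivalence volume (41.60/2), i.e. the half-equivalence point.
There, n(HA) = n(A^-), so pH = pKa = -log(1.8 x 10^-4) = 3.74.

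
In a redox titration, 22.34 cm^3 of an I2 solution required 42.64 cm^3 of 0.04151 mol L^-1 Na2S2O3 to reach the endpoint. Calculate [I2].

0.0396 M

n(Na2S2O3) = 0.04151 x 0.04264 = 0.001770 mol.
From the balanced equation, 2 mol Na2S2O3 reacts with 1 mol I2, so n(I2) = 0.001770 x 1/2 = 0.0008850 mol.
[I2] = 0.0008850 / 0.02234 L = 0.0396 M.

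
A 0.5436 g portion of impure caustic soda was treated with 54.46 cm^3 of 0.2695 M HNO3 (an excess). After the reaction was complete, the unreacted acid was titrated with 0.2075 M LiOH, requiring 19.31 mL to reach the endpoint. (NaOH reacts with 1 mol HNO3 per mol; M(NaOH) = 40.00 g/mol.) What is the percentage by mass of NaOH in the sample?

78.5%

Total n(HNO3) added = 0.2695 x 0.05446 = 0.01468 mol.
n(LiOH) used = 0.2075 x 0.01931 = 0.004007 mol, which equals the excess n(HNO3).
So n(HNO3) consumed by the sample = 0.01468 - 0.004007 = 0.01067 mol.
n(NaOH) = 0.01067 / 1 = 0.01067 mol.
mass NaOH = 0.01067 x 40.00 = 0.4268 g, so %NaOH = 0.4268/0.5436 x 100 = 78.5%.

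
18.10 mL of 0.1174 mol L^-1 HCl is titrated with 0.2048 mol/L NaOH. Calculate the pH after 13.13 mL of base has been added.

12.26

n(acid) = 0.1174 x 0.01810 = 0.002125 mol; n(NaOH) added = 0.2048 x 0.01313 = 0.002689 mol.
Base is in excess by 0.002689 - 0.002125 = 0.0005641 mol in a total volume of 0.03123 L.
[OH^-] = 0.0005641/0.03123 = 0.01806 M, so pOH = 1.74 and pH = 14.00 - 1.74 = 12.26.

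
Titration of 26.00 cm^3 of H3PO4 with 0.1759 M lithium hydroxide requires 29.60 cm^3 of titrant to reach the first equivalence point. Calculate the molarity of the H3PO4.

0.200 M

n(LiOH) = 0.1759 x 0.02960 = 0.005207 mol.
At the first equivalence point, 1 mol OH^- react per mol H3PO4, so n(H3PO4) = 0.005207 / 1 = 0.005207 mol.
[H3PO4] = 0.005207 / 0.02600 L = 0.200 M.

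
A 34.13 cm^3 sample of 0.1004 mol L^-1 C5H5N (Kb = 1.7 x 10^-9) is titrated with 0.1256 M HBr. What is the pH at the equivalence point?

3.24

n(C5H5N) = 0.1004 x 0.03413 = 0.003427 mol; V(HBr) at equivalence = 0.003427/0.1256 = 0.02728 L.
At equivalence the base is fully converted to C5H5NH+; total volume = 0.06141 L, so [C5H5NH+] = 0.003427/0.06141 = 0.05580 M.
Ka(C5H5NH+) = Kw/Kb = 1.0e-14 / 1.7 x 10^-9 = 5.88e-6.
[H^+] = sqrt(Ka x [C5H5NH+]) = sqrt(5.88e-6 x 0.05580) = 0.000573 M.
pH = -log(0.000573) = 3.24.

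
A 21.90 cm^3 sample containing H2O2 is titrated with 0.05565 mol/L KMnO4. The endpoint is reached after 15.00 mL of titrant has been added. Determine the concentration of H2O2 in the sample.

0.0953 M

n(KMnO4) = 0.05565 x 0.01500 = 0.0008347 mol.
From the balanced equation, 2 mol KMnO4 reacts with 5 mol H2O2, so n(H2O2) = 0.0008347 x 5/2 = 0.002087 mol.
[H2O2] = 0.002087 / 0.02190 L = 0.0953 M.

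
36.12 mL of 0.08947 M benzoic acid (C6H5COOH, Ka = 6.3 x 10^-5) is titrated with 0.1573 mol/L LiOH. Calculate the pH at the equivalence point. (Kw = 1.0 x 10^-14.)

8.48

n(C6H5COOH) = 0.08947 x 0.03612 = 0.003232 mol; V(LiOH) at equivalence = 0.003232/0.1573 = 0.02054 L.
At equivalence all the acid is converted to C6H5COO-; total volume = 0.03612 + 0.02054 = 0.05666 L, so [C6H5COO-] = 0.003232/0.05666 = 0.05703 M.
Kb = Kw/Ka = 1.0e-14 / 6.3 x 10^-5 = 1.59e-10.
[OH^-] = sqrt(Kb x [C6H5COO-]) = sqrt(1.59e-10 x 0.05703) = 3.01e-6 M.
pOH = 5.52, so pH = 14.00 - 5.52 = 8.48.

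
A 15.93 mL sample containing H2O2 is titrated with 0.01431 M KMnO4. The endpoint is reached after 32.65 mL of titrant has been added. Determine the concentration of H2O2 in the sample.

n(KMnO4) = 0.01431 x 0.03265 = 0.0004672 mol.
From the balanced equation, 2 mol KMnO4 reacts with 5 mol H2O2, so n(H2O2) = 0.0004672 x 5/2 = 0.001168 mol.
[H2O2] = 0.001168 / 0.01593 L = 0.0733 M.

0.0733 M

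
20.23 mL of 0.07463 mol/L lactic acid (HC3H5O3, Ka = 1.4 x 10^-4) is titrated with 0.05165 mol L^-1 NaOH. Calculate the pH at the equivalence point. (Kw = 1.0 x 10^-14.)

n(HC3H5O3) = 0.07463 x 0.02023 = 0.001510 mol; V(NaOH) at equivalence = 0.001510/0.05165 = 0.02923 L.
At equivalence all the acid is converted to C3H5O3-; total volume = 0.02023 + 0.02923 = 0.04946 L, so [C3H5O3-] = 0.001510/0.04946 = 0.03052 M.
Kb = Kw/Ka = 1.0e-14 / 1.4 x 10^-4 = 7.14e-11.
[OH^-] = sqrt(Kb x [C3H5O3-]) = sqrt(7.14e-11 x 0.03052) = 1.48e-6 M.
pOH = 5.83, so pH = 14.00 - 5.83 = 8.17.

8.17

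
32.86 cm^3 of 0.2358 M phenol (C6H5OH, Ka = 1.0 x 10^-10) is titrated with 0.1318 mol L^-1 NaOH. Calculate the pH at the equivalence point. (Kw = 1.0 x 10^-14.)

n(C6H5OH) = 0.2358 x 0.03286 = 0.007748 mol; V(NaOH) at equivalence = 0.007748/0.1318 = 0.05879 L.
At equivalence all the acid is converted to C6H5O-; total volume = 0.03286 + 0.05879 = 0.09165 L, so [C6H5O-] = 0.007748/0.09165 = 0.08454 M.
Kb = Kw/Ka = 1.0e-14 / 1.0 x 10^-10 = 0.000100.
[OH^-] = sqrt(Kb x [C6H5O-]) = sqrt(0.000100 x 0.08454) = 0.00291 M.
pOH = 2.54, so pH = 14.00 - 2.54 = 11.46.

11.46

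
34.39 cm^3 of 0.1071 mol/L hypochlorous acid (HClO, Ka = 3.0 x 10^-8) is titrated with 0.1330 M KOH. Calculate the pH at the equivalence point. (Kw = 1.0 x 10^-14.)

n(HClO) = 0.1071 x 0.03439 = 0.003683 mol; V(KOH) at equivalence = 0.003683/0.1330 = 0.02769 L.
At equivalence all the acid is converted to ClO-; total volume = 0.03439 + 0.02769 = 0.06208 L, so [ClO-] = 0.003683/0.06208 = 0.05933 M.
Kb = Kw/Ka = 1.0e-14 / 3.0 x 10^-8 = 3.33e-7.
[OH^-] = sqrt(Kb x [ClO-]) = sqrt(3.33e-7 x 0.05933) = 0.000141 M.
pOH = 3.85, so pH = 14.00 - 3.85 = 10.15.

10.15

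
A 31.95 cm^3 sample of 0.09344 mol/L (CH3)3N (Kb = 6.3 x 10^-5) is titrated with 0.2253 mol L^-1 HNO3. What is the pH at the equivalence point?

n((CH3)3N) = 0.09344 x 0.03195 = 0.002985 mol; V(HNO3) at equivalence = 0.002985/0.2253 = 0.01325 L.
At equivalence the base is fully converted to (CH3)3NH+; total volume = 0.04520 L, so [(CH3)3NH+] = 0.002985/0.04520 = 0.06605 M.
Ka((CH3)3NH+) = Kw/Kb = 1.0e-14 / 6.3 x 10^-5 = 1.59e-10.
[H^+] = sqrt(Ka x [(CH3)3NH+]) = sqrt(1.59e-10 x 0.06605) = 3.24e-6 M.
pH = -log(3.24e-6) = 5.49.

5.49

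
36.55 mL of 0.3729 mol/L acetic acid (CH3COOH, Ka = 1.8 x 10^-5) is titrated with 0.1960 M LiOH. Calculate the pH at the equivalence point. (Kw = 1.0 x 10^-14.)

8.93

n(CH3COOH) = 0.3729 x 0.03655 = 0.01363 mol; V(LiOH) at equivalence = 0.01363/0.1960 = 0.06954 L.
At equivalence all the acid is converted to CH3COO-; total volume = 0.03655 + 0.06954 = 0.1061 L, so [CH3COO-] = 0.01363/0.1061 = 0.1285 M.
Kb = Kw/Ka = 1.0e-14 / 1.8 x 10^-5 = 5.56e-10.
[OH^-] = sqrt(Kb x [CH3COO-]) = sqrt(5.56e-10 x 0.1285) = 8.45e-6 M.
pOH = 5.07, so pH = 14.00 - 5.07 = 8.93.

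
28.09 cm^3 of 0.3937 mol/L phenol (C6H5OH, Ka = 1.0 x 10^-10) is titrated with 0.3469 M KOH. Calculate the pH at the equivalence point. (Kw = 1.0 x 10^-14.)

11.63

n(C6H5OH) = 0.3937 x 0.02809 = 0.01106 mol; V(KOH) at equivalence = 0.01106/0.3469 = 0.03188 L.
At equivalence all the acid is converted to C6H5O-; total volume = 0.02809 + 0.03188 = 0.05997 L, so [C6H5O-] = 0.01106/0.05997 = 0.1844 M.
Kb = Kw/Ka = 1.0e-14 / 1.0 x 10^-10 = 0.000100.
[OH^-] = sqrt(Kb x [C6H5O-]) = sqrt(0.000100 x 0.1844) = 0.00429 M.
pOH = 2.37, so pH = 14.00 - 2.37 = 11.63.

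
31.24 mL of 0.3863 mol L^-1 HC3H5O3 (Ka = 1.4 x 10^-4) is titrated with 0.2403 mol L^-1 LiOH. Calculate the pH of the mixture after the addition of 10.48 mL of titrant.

3.27

Initial n(HC3H5O3) = 0.3863 x 0.03124 = 0.01207 mol.
n(LiOH) added = 0.2403 x 0.01048 = 0.002518 mol, converting that many moles of HC3H5O3 to C3H5O3-.
Remaining n(HC3H5O3) = 0.009550 mol; n(C3H5O3-) = 0.002518 mol.
By Henderson-Hasselbalch, pH = pKa + log([A^-]/[HA]) = 3.85 + log(0.002518/0.009550) = 3.85 + (-0.58) = 3.27.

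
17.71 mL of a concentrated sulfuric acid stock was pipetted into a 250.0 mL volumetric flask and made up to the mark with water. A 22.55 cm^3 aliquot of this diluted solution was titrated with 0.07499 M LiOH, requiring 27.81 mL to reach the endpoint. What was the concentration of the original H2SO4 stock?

0.653 M

n(LiOH) = 0.07499 x 0.02781 = 0.002085 mol.
n(H2SO4) in the aliquot = 0.002085 x 1/2 = 0.001043 mol.
[diluted H2SO4] = 0.001043 / 0.02255 = 0.04624 M.
Dilution factor = 250.0/17.71 = 14.12, so [stock] = 0.04624 x 14.12 = 0.653 M.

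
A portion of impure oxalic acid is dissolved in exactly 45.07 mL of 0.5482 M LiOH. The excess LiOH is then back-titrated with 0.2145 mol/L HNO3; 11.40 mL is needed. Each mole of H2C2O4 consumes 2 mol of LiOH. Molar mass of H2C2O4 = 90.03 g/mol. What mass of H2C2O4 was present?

1.00 g

Total n(LiOH) added = 0.5482 x 0.04507 = 0.02471 mol.
n(HNO3) used = 0.2145 x 0.01140 = 0.002445 mol, which equals the excess n(LiOH).
So n(LiOH) consumed by the sample = 0.02471 - 0.002445 = 0.02226 mol.
n(H2C2O4) = 0.02226 / 2 = 0.01113 mol.
mass = 0.01113 mol x 90.03 g/mol = 1.00 g.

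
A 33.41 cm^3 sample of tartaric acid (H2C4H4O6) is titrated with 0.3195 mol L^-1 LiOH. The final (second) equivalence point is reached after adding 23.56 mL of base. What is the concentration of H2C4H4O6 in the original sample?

n(LiOH) = 0.3195 x 0.02356 = 0.007527 mol.
At the final (second) equivalence point, 2 mol OH^- react per mol H2C4H4O6, so n(H2C4H4O6) = 0.007527 / 2 = 0.003764 mol.
[H2C4H4O6] = 0.003764 / 0.03341 L = 0.113 M.

0.113 M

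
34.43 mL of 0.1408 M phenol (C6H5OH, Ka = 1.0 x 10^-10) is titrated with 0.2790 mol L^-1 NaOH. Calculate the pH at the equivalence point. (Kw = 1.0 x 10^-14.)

11.49

n(C6H5OH) = 0.1408 x 0.03443 = 0.004848 mol; V(NaOH) at equivalence = 0.004848/0.2790 = 0.01738 L.
At equivalence all the acid is converted to C6H5O-; total volume = 0.03443 + 0.01738 = 0.05181 L, so [C6H5O-] = 0.004848/0.05181 = 0.09358 M.
Kb = Kw/Ka = 1.0e-14 / 1.0 x 10^-10 = 0.000100.
[OH^-] = sqrt(Kb x [C6H5O-]) = sqrt(0.000100 x 0.09358) = 0.00306 M.
pOH = 2.51, so pH = 14.00 - 2.51 = 11.49.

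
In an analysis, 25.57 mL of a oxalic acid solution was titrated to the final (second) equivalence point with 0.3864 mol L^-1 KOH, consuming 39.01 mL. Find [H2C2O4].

0.295 M

n(KOH) = 0.3864 x 0.03901 = 0.01507 mol.
At the final (second) equivalence point, 2 mol OH^- react per mol H2C2O4, so n(H2C2O4) = 0.01507 / 2 = 0.007537 mol.
[H2C2O4] = 0.007537 / 0.02557 L = 0.295 M.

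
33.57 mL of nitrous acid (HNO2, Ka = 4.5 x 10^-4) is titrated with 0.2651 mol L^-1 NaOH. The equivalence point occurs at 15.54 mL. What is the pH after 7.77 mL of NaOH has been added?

7.77 mL is exactly half the equivalence volume (15.54/2), i.e. the half-equivalence point.
There, n(HA) = n(A^-), so pH = pKa = -log(4.5 x 10^-4) = 3.35.

3.35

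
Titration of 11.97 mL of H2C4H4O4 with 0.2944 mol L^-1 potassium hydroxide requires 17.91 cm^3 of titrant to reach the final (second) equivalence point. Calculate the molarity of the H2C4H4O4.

0.220 M

n(KOH) = 0.2944 x 0.01791 = 0.005273 mol.
At the final (second) equivalence point, 2 mol OH^- react per mol H2C4H4O4, so n(H2C4H4O4) = 0.005273 / 2 = 0.002636 mol.
[H2C4H4O4] = 0.002636 / 0.01197 L = 0.220 M.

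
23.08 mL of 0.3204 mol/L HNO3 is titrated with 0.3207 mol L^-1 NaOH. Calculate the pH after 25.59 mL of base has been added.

n(acid) = 0.3204 x 0.02308 = 0.007395 mol; n(NaOH) added = 0.3207 x 0.02559 = 0.008207 mol.
Base is in excess by 0.008207 - 0.007395 = 0.0008119 mol in a total volume of 0.04867 L.
[OH^-] = 0.0008119/0.04867 = 0.01668 M, so pOH = 1.78 and pH = 14.00 - 1.78 = 12.22.

12.22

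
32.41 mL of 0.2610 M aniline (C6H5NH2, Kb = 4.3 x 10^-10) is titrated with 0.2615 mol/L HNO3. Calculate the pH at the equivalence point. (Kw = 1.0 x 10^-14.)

2.76

n(C6H5NH2) = 0.2610 x 0.03241 = 0.008459 mol; V(HNO3) at equivalence = 0.008459/0.2615 = 0.03235 L.
At equivalence the base is fully converted to C6H5NH3+; total volume = 0.06476 L, so [C6H5NH3+] = 0.008459/0.06476 = 0.1306 M.
Ka(C6H5NH3+) = Kw/Kb = 1.0e-14 / 4.3 x 10^-10 = 2.33e-5.
[H^+] = sqrt(Ka x [C6H5NH3+]) = sqrt(2.33e-5 x 0.1306) = 0.00174 M.
pH = -log(0.00174) = 2.76.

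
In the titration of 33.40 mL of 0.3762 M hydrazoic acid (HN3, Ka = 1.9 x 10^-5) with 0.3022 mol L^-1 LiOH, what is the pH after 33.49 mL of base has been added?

Initial n(HN3) = 0.3762 x 0.03340 = 0.01257 mol.
n(LiOH) added = 0.3022 x 0.03349 = 0.01012 mol, converting that many moles of HN3 to N3-.
Remaining n(HN3) = 0.002444 mol; n(N3-) = 0.01012 mol.
By Henderson-Hasselbalch, pH = pKa + log([A^-]/[HA]) = 4.72 + log(0.01012/0.002444) = 4.72 + (+0.62) = 5.34.

5.34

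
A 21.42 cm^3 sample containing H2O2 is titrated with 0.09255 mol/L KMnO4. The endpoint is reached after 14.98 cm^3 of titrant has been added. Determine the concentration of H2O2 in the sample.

0.162 M

n(KMnO4) = 0.09255 x 0.01498 = 0.001386 mol.
From the balanced equation, 2 mol KMnO4 reacts with 5 mol H2O2, so n(H2O2) = 0.001386 x 5/2 = 0.003466 mol.
[H2O2] = 0.003466 / 0.02142 L = 0.162 M.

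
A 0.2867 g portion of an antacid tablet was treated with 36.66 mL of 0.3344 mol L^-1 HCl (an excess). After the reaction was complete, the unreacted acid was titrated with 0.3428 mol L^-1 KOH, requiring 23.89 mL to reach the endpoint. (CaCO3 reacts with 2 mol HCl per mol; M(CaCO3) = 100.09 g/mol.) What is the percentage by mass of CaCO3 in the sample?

71.0%

Total n(HCl) added = 0.3344 x 0.03666 = 0.01226 mol.
n(KOH) used = 0.3428 x 0.02389 = 0.008189 mol, which equals the excess n(HCl).
So n(HCl) consumed by the sample = 0.01226 - 0.008189 = 0.004070 mol.
n(CaCO3) = 0.004070 / 2 = 0.002035 mol.
mass CaCO3 = 0.002035 x 100.09 = 0.2037 g, so %CaCO3 = 0.2037/0.2867 x 100 = 71.0%.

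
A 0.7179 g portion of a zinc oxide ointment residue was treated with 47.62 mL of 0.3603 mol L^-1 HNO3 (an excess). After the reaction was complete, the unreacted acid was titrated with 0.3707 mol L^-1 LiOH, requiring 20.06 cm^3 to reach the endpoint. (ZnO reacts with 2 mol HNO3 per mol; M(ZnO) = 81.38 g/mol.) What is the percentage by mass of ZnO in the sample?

Total n(HNO3) added = 0.3603 x 0.04762 = 0.01716 mol.
n(LiOH) used = 0.3707 x 0.02006 = 0.007436 mol, which equals the excess n(HNO3).
So n(HNO3) consumed by the sample = 0.01716 - 0.007436 = 0.009721 mol.
n(ZnO) = 0.009721 / 2 = 0.004861 mol.
mass ZnO = 0.004861 x 81.38 = 0.3956 g, so %ZnO = 0.3956/0.7179 x 100 = 55.1%.

55.1%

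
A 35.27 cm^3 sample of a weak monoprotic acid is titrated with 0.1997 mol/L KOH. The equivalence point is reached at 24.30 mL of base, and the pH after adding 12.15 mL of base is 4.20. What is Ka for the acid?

12.15 mL is half of the equivalence volume, so this is the half-equivalence point where [HA] = [A^-].
At half-equivalence pH = pKa, so pKa = 4.20.
Ka = 10^(-4.20) = 6.3 x 10^-5.

6.3 x 10^-5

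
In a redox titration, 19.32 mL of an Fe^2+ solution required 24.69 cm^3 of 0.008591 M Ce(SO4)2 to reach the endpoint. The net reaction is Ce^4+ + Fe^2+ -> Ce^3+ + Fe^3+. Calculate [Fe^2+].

0.0110 M

n(Ce(SO4)2) = 0.008591 x 0.02469 = 0.0002121 mol.
From the balanced equation, 1 mol Ce(SO4)2 reacts with 1 mol Fe^2+, so n(Fe^2+) = 0.0002121 x 1/1 = 0.0002121 mol.
[Fe^2+] = 0.0002121 / 0.01932 L = 0.0110 M.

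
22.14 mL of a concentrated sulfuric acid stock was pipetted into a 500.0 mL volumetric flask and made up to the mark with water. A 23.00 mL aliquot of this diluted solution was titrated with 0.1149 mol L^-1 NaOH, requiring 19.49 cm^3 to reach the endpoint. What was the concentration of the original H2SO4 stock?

1.10 M

n(NaOH) = 0.1149 x 0.01949 = 0.002239 mol.
n(H2SO4) in the aliquot = 0.002239 x 1/2 = 0.001120 mol.
[diluted H2SO4] = 0.001120 / 0.02300 = 0.04868 M.
Dilution factor = 500.0/22.14 = 22.58, so [stock] = 0.04868 x 22.58 = 1.10 M.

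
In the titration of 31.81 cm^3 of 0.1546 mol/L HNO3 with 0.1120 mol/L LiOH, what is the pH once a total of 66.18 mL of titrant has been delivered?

12.41

n(acid) = 0.1546 x 0.03181 = 0.004918 mol; n(LiOH) added = 0.1120 x 0.06618 = 0.007412 mol.
Base is in excess by 0.007412 - 0.004918 = 0.002494 mol in a total volume of 0.09799 L.
[OH^-] = 0.002494/0.09799 = 0.02545 M, so pOH = 1.59 and pH = 14.00 - 1.59 = 12.41.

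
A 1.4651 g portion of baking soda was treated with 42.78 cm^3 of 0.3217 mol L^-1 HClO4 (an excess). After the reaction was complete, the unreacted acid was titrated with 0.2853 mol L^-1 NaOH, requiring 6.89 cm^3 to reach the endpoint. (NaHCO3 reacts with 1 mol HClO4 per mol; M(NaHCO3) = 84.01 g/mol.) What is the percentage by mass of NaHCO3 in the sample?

Total n(HClO4) added = 0.3217 x 0.04278 = 0.01376 mol.
n(NaOH) used = 0.2853 x 0.006890 = 0.001966 mol, which equals the excess n(HClO4).
So n(HClO4) consumed by the sample = 0.01376 - 0.001966 = 0.01180 mol.
n(NaHCO3) = 0.01180 / 1 = 0.01180 mol.
mass NaHCO3 = 0.01180 x 84.01 = 0.9910 g, so %NaHCO3 = 0.9910/1.4651 x 100 = 67.6%.

67.6%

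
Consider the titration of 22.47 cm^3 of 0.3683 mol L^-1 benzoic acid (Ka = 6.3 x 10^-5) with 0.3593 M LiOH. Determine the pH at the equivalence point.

n(C6H5COOH) = 0.3683 x 0.02247 = 0.008276 mol; V(LiOH) at equivalence = 0.008276/0.3593 = 0.02303 L.
At equivalence all the acid is converted to C6H5COO-; total volume = 0.02247 + 0.02303 = 0.04550 L, so [C6H5COO-] = 0.008276/0.04550 = 0.1819 M.
Kb = Kw/Ka = 1.0e-14 / 6.3 x 10^-5 = 1.59e-10.
[OH^-] = sqrt(Kb x [C6H5COO-]) = sqrt(1.59e-10 x 0.1819) = 5.37e-6 M.
pOH = 5.27, so pH = 14.00 - 5.27 = 8.73.

8.73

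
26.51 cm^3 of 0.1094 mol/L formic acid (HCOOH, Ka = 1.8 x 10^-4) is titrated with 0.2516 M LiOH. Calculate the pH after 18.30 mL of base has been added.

n(acid) = 0.1094 x 0.02651 = 0.002900 mol; n(LiOH) added = 0.2516 x 0.01830 = 0.004604 mol.
Base is in excess by 0.004604 - 0.002900 = 0.001704 mol in a total volume of 0.04481 L.
[OH^-] = 0.001704/0.04481 = 0.03803 M, so pOH = 1.42 and pH = 14.00 - 1.42 = 12.58.

12.58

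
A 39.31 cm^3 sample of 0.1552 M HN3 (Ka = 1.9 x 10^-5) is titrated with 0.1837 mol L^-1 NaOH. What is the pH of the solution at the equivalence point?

n(HN3) = 0.1552 x 0.03931 = 0.006101 mol; V(NaOH) at equivalence = 0.006101/0.1837 = 0.03321 L.
At equivalence all the acid is converted to N3-; total volume = 0.03931 + 0.03321 = 0.07252 L, so [N3-] = 0.006101/0.07252 = 0.08413 M.
Kb = Kw/Ka = 1.0e-14 / 1.9 x 10^-5 = 5.26e-10.
[OH^-] = sqrt(Kb x [N3-]) = sqrt(5.26e-10 x 0.08413) = 6.65e-6 M.
pOH = 5.18, so pH = 14.00 - 5.18 = 8.82.

8.82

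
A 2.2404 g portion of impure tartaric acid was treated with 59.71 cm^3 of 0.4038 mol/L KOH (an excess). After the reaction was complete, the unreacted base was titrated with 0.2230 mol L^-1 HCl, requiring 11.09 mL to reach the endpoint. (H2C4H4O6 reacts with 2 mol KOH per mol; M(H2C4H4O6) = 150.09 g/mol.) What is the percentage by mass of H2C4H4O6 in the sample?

Total n(KOH) added = 0.4038 x 0.05971 = 0.02411 mol.
n(HCl) used = 0.2230 x 0.01109 = 0.002473 mol, which equals the excess n(KOH).
So n(KOH) consumed by the sample = 0.02411 - 0.002473 = 0.02164 mol.
n(H2C4H4O6) = 0.02164 / 2 = 0.01082 mol.
mass H2C4H4O6 = 0.01082 x 150.09 = 1.624 g, so %H2C4H4O6 = 1.624/2.2404 x 100 = 72.5%.

72.5%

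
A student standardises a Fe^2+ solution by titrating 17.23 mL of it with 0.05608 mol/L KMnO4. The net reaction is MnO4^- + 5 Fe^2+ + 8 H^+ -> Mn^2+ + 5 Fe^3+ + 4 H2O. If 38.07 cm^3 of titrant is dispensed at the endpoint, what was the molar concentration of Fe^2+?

n(KMnO4) = 0.05608 x 0.03807 = 0.002135 mol.
From the balanced equation, 1 mol KMnO4 reacts with 5 mol Fe^2+, so n(Fe^2+) = 0.002135 x 5/1 = 0.01067 mol.
[Fe^2+] = 0.01067 / 0.01723 L = 0.620 M.

0.620 M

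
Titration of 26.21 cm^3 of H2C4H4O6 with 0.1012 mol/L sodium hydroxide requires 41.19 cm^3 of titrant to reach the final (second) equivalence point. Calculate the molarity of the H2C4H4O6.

0.0795 M

n(NaOH) = 0.1012 x 0.04119 = 0.004168 mol.
At the final (second) equivalence point, 2 mol OH^- react per mol H2C4H4O6, so n(H2C4H4O6) = 0.004168 / 2 = 0.002084 mol.
[H2C4H4O6] = 0.002084 / 0.02621 L = 0.0795 M.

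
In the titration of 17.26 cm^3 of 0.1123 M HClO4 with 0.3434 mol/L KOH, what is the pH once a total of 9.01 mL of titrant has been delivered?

12.64

n(acid) = 0.1123 x 0.01726 = 0.001938 mol; n(KOH) added = 0.3434 x 0.009010 = 0.003094 mol.
Base is in excess by 0.003094 - 0.001938 = 0.001156 mol in a total volume of 0.02627 L.
[OH^-] = 0.001156/0.02627 = 0.04399 M, so pOH = 1.36 and pH = 14.00 - 1.36 = 12.64.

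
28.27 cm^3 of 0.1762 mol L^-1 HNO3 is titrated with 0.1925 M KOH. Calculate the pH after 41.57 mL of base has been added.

12.64

n(acid) = 0.1762 x 0.02827 = 0.004981 mol; n(KOH) added = 0.1925 x 0.04157 = 0.008002 mol.
Base is in excess by 0.008002 - 0.004981 = 0.003021 mol in a total volume of 0.06984 L.
[OH^-] = 0.003021/0.06984 = 0.04326 M, so pOH = 1.36 and pH = 14.00 - 1.36 = 12.64.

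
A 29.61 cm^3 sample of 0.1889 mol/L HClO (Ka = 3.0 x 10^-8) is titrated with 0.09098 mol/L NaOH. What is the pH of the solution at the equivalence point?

n(HClO) = 0.1889 x 0.02961 = 0.005593 mol; V(NaOH) at equivalence = 0.005593/0.09098 = 0.06148 L.
At equivalence all the acid is converted to ClO-; total volume = 0.02961 + 0.06148 = 0.09109 L, so [ClO-] = 0.005593/0.09109 = 0.06141 M.
Kb = Kw/Ka = 1.0e-14 / 3.0 x 10^-8 = 3.33e-7.
[OH^-] = sqrt(Kb x [ClO-]) = sqrt(3.33e-7 x 0.06141) = 0.000143 M.
pOH = 3.84, so pH = 14.00 - 3.84 = 10.16.

10.16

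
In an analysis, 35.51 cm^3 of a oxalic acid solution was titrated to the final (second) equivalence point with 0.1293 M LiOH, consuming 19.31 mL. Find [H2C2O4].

0.0352 M

n(LiOH) = 0.1293 x 0.01931 = 0.002497 mol.
At the final (second) equivalence point, 2 mol OH^- react per mol H2C2O4, so n(H2C2O4) = 0.002497 / 2 = 0.001248 mol.
[H2C2O4] = 0.001248 / 0.03551 L = 0.0352 M.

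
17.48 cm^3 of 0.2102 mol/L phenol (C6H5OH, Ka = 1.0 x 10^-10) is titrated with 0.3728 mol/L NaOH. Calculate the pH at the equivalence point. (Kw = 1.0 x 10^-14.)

11.56

n(C6H5OH) = 0.2102 x 0.01748 = 0.003674 mol; V(NaOH) at equivalence = 0.003674/0.3728 = 0.009856 L.
At equivalence all the acid is converted to C6H5O-; total volume = 0.01748 + 0.009856 = 0.02734 L, so [C6H5O-] = 0.003674/0.02734 = 0.1344 M.
Kb = Kw/Ka = 1.0e-14 / 1.0 x 10^-10 = 0.000100.
[OH^-] = sqrt(Kb x [C6H5O-]) = sqrt(0.000100 x 0.1344) = 0.00367 M.
pOH = 2.44, so pH = 14.00 - 2.44 = 11.56.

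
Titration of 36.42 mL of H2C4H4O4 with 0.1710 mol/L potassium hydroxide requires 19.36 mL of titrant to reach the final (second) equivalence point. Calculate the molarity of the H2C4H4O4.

0.0454 M

n(KOH) = 0.1710 x 0.01936 = 0.003311 mol.
At the final (second) equivalence point, 2 mol OH^- react per mol H2C4H4O4, so n(H2C4H4O4) = 0.003311 / 2 = 0.001655 mol.
[H2C4H4O4] = 0.001655 / 0.03642 L = 0.0454 M.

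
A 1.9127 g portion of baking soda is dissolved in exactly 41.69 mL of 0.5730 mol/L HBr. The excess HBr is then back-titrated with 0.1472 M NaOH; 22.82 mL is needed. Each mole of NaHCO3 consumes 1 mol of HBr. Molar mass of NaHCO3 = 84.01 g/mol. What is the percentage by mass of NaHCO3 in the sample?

Total n(HBr) added = 0.5730 x 0.04169 = 0.02389 mol.
n(NaOH) used = 0.1472 x 0.02282 = 0.003359 mol, which equals the excess n(HBr).
So n(HBr) consumed by the sample = 0.02389 - 0.003359 = 0.02053 mol.
n(NaHCO3) = 0.02053 / 1 = 0.02053 mol.
mass NaHCO3 = 0.02053 x 84.01 = 1.725 g, so %NaHCO3 = 1.725/1.9127 x 100 = 90.2%.

90.2%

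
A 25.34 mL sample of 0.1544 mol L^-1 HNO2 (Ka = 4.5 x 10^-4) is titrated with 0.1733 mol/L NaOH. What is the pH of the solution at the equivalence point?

8.13

n(HNO2) = 0.1544 x 0.02534 = 0.003912 mol; V(NaOH) at equivalence = 0.003912/0.1733 = 0.02258 L.
At equivalence all the acid is converted to NO2-; total volume = 0.02534 + 0.02258 = 0.04792 L, so [NO2-] = 0.003912/0.04792 = 0.08165 M.
Kb = Kw/Ka = 1.0e-14 / 4.5 x 10^-4 = 2.22e-11.
[OH^-] = sqrt(Kb x [NO2-]) = sqrt(2.22e-11 x 0.08165) = 1.35e-6 M.
pOH = 5.87, so pH = 14.00 - 5.87 = 8.13.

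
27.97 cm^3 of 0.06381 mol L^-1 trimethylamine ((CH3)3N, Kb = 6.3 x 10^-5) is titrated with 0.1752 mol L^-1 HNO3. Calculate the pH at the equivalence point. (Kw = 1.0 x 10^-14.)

5.56

n((CH3)3N) = 0.06381 x 0.02797 = 0.001785 mol; V(HNO3) at equivalence = 0.001785/0.1752 = 0.01019 L.
At equivalence the base is fully converted to (CH3)3NH+; total volume = 0.03816 L, so [(CH3)3NH+] = 0.001785/0.03816 = 0.04677 M.
Ka((CH3)3NH+) = Kw/Kb = 1.0e-14 / 6.3 x 10^-5 = 1.59e-10.
[H^+] = sqrt(Ka x [(CH3)3NH+]) = sqrt(1.59e-10 x 0.04677) = 2.72e-6 M.
pH = -log(2.72e-6) = 5.56.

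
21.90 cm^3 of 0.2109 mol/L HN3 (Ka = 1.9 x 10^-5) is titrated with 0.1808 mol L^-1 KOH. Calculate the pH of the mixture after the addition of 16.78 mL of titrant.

Initial n(HN3) = 0.2109 x 0.02190 = 0.004619 mol.
n(KOH) added = 0.1808 x 0.01678 = 0.003034 mol, converting that many moles of HN3 to N3-.
Remaining n(HN3) = 0.001585 mol; n(N3-) = 0.003034 mol.
By Henderson-Hasselbalch, pH = pKa + log([A^-]/[HA]) = 4.72 + log(0.003034/0.001585) = 4.72 + (+0.28) = 5.00.

5.00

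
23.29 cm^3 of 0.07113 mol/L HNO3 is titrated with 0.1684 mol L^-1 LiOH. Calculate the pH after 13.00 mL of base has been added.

n(acid) = 0.07113 x 0.02329 = 0.001657 mol; n(LiOH) added = 0.1684 x 0.01300 = 0.002189 mol.
Base is in excess by 0.002189 - 0.001657 = 0.0005326 mol in a total volume of 0.03629 L.
[OH^-] = 0.0005326/0.03629 = 0.01468 M, so pOH = 1.83 and pH = 14.00 - 1.83 = 12.17.

12.17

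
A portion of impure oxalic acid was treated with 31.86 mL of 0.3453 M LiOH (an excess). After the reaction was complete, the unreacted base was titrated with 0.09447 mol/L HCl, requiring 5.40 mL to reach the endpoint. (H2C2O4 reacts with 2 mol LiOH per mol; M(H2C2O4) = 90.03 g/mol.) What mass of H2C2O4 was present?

Total n(LiOH) added = 0.3453 x 0.03186 = 0.01100 mol.
n(HCl) used = 0.09447 x 0.005400 = 0.0005101 mol, which equals the excess n(LiOH).
So n(LiOH) consumed by the sample = 0.01100 - 0.0005101 = 0.01049 mol.
n(H2C2O4) = 0.01049 / 2 = 0.005246 mol.
mass = 0.005246 mol x 90.03 g/mol = 0.472 g.

0.472 g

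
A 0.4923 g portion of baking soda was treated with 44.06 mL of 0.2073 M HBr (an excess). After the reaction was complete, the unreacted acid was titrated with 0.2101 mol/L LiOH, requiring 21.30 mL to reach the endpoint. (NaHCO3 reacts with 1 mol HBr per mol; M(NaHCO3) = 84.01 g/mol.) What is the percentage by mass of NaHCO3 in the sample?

Total n(HBr) added = 0.2073 x 0.04406 = 0.009134 mol.
n(LiOH) used = 0.2101 x 0.02130 = 0.004475 mol, which equals the excess n(HBr).
So n(HBr) consumed by the sample = 0.009134 - 0.004475 = 0.004659 mol.
n(NaHCO3) = 0.004659 / 1 = 0.004659 mol.
mass NaHCO3 = 0.004659 x 84.01 = 0.3914 g, so %NaHCO3 = 0.3914/0.4923 x 100 = 79.5%.

79.5%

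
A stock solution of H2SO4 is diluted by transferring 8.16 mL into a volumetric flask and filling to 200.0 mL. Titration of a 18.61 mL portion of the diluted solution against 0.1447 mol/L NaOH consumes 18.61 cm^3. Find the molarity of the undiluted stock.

n(NaOH) = 0.1447 x 0.01861 = 0.002693 mol.
n(H2SO4) in the aliquot = 0.002693 x 1/2 = 0.001346 mol.
[diluted H2SO4] = 0.001346 / 0.01861 = 0.07235 M.
Dilution factor = 200.0/8.160 = 24.51, so [stock] = 0.07235 x 24.51 = 1.77 M.

1.77 M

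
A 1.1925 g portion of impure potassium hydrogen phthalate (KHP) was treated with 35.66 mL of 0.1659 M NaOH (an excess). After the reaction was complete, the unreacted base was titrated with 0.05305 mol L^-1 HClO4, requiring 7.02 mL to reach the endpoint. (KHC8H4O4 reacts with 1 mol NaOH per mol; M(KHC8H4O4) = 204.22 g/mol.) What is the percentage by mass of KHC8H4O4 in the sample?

94.9%

Total n(NaOH) added = 0.1659 x 0.03566 = 0.005916 mol.
n(HClO4) used = 0.05305 x 0.007020 = 0.0003724 mol, which equals the excess n(NaOH).
So n(NaOH) consumed by the sample = 0.005916 - 0.0003724 = 0.005544 mol.
n(KHC8H4O4) = 0.005544 / 1 = 0.005544 mol.
mass KHC8H4O4 = 0.005544 x 204.22 = 1.132 g, so %KHC8H4O4 = 1.132/1.1925 x 100 = 94.9%.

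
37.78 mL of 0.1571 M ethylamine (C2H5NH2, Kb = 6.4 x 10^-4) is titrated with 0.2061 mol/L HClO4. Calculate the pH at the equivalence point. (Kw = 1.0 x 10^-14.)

5.93

n(C2H5NH2) = 0.1571 x 0.03778 = 0.005935 mol; V(HClO4) at equivalence = 0.005935/0.2061 = 0.02880 L.
At equivalence the base is fully converted to C2H5NH3+; total volume = 0.06658 L, so [C2H5NH3+] = 0.005935/0.06658 = 0.08915 M.
Ka(C2H5NH3+) = Kw/Kb = 1.0e-14 / 6.4 x 10^-4 = 1.56e-11.
[H^+] = sqrt(Ka x [C2H5NH3+]) = sqrt(1.56e-11 x 0.08915) = 1.18e-6 M.
pH = -log(1.18e-6) = 5.93.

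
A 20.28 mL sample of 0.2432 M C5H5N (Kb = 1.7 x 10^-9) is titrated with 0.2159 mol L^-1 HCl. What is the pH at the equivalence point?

n(C5H5N) = 0.2432 x 0.02028 = 0.004932 mol; V(HCl) at equivalence = 0.004932/0.2159 = 0.02284 L.
At equivalence the base is fully converted to C5H5NH+; total volume = 0.04312 L, so [C5H5NH+] = 0.004932/0.04312 = 0.1144 M.
Ka(C5H5NH+) = Kw/Kb = 1.0e-14 / 1.7 x 10^-9 = 5.88e-6.
[H^+] = sqrt(Ka x [C5H5NH+]) = sqrt(5.88e-6 x 0.1144) = 0.000820 M.
pH = -log(0.000820) = 3.09.

3.09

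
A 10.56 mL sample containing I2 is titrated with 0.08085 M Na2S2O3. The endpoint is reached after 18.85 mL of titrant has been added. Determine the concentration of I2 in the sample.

0.0722 M

n(Na2S2O3) = 0.08085 x 0.01885 = 0.001524 mol.
From the balanced equation, 2 mol Na2S2O3 reacts with 1 mol I2, so n(I2) = 0.001524 x 1/2 = 0.0007620 mol.
[I2] = 0.0007620 / 0.01056 L = 0.0722 M.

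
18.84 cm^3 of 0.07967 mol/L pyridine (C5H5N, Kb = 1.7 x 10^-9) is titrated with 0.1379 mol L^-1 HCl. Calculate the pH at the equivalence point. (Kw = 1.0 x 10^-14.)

n(C5H5N) = 0.07967 x 0.01884 = 0.001501 mol; V(HCl) at equivalence = 0.001501/0.1379 = 0.01088 L.
At equivalence the base is fully converted to C5H5NH+; total volume = 0.02972 L, so [C5H5NH+] = 0.001501/0.02972 = 0.05050 M.
Ka(C5H5NH+) = Kw/Kb = 1.0e-14 / 1.7 x 10^-9 = 5.88e-6.
[H^+] = sqrt(Ka x [C5H5NH+]) = sqrt(5.88e-6 x 0.05050) = 0.000545 M.
pH = -log(0.000545) = 3.26.

3.26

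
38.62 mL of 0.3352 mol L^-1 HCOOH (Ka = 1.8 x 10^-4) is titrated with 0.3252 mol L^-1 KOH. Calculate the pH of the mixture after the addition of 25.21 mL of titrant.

3.98

Initial n(HCOOH) = 0.3352 x 0.03862 = 0.01295 mol.
n(KOH) added = 0.3252 x 0.02521 = 0.008198 mol, converting that many moles of HCOOH to HCOO-.
Remaining n(HCOOH) = 0.004747 mol; n(HCOO-) = 0.008198 mol.
By Henderson-Hasselbalch, pH = pKa + log([A^-]/[HA]) = 3.74 + log(0.008198/0.004747) = 3.74 + (+0.24) = 3.98.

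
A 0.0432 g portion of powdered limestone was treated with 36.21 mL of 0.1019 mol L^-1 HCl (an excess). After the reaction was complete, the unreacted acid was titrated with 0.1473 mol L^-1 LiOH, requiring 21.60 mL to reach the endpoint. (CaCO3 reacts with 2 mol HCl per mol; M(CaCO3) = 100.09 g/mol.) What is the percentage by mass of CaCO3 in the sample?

Total n(HCl) added = 0.1019 x 0.03621 = 0.003690 mol.
n(LiOH) used = 0.1473 x 0.02160 = 0.003182 mol, which equals the excess n(HCl).
So n(HCl) consumed by the sample = 0.003690 - 0.003182 = 0.0005081 mol.
n(CaCO3) = 0.0005081 / 2 = 0.0002541 mol.
mass CaCO3 = 0.0002541 x 100.09 = 0.02543 g, so %CaCO3 = 0.02543/0.0432 x 100 = 58.9%.

58.9%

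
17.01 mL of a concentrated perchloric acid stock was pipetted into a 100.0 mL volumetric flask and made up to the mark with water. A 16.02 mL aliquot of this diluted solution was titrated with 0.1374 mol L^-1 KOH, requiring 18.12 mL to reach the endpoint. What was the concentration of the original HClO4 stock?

0.914 M

n(KOH) = 0.1374 x 0.01812 = 0.002490 mol.
n(HClO4) in the aliquot = 0.002490 mol.
[diluted HClO4] = 0.002490 / 0.01602 = 0.1554 M.
Dilution factor = 100.0/17.01 = 5.879, so [stock] = 0.1554 x 5.879 = 0.914 M.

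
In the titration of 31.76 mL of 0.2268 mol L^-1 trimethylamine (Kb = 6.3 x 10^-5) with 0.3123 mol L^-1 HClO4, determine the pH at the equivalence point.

n((CH3)3N) = 0.2268 x 0.03176 = 0.007203 mol; V(HClO4) at equivalence = 0.007203/0.3123 = 0.02306 L.
At equivalence the base is fully converted to (CH3)3NH+; total volume = 0.05482 L, so [(CH3)3NH+] = 0.007203/0.05482 = 0.1314 M.
Ka((CH3)3NH+) = Kw/Kb = 1.0e-14 / 6.3 x 10^-5 = 1.59e-10.
[H^+] = sqrt(Ka x [(CH3)3NH+]) = sqrt(1.59e-10 x 0.1314) = 4.57e-6 M.
pH = -log(4.57e-6) = 5.34.

5.34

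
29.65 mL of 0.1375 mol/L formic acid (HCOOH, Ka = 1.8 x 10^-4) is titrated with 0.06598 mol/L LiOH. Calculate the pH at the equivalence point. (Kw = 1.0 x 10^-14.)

8.20

n(HCOOH) = 0.1375 x 0.02965 = 0.004077 mol; V(LiOH) at equivalence = 0.004077/0.06598 = 0.06179 L.
At equivalence all the acid is converted to HCOO-; total volume = 0.02965 + 0.06179 = 0.09144 L, so [HCOO-] = 0.004077/0.09144 = 0.04459 M.
Kb = Kw/Ka = 1.0e-14 / 1.8 x 10^-4 = 5.56e-11.
[OH^-] = sqrt(Kb x [HCOO-]) = sqrt(5.56e-11 x 0.04459) = 1.57e-6 M.
pOH = 5.80, so pH = 14.00 - 5.80 = 8.20.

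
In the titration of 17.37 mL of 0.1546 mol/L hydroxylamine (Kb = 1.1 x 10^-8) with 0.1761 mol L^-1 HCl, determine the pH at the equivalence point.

3.56

n(NH2OH) = 0.1546 x 0.01737 = 0.002685 mol; V(HCl) at equivalence = 0.002685/0.1761 = 0.01525 L.
At equivalence the base is fully converted to NH3OH+; total volume = 0.03262 L, so [NH3OH+] = 0.002685/0.03262 = 0.08233 M.
Ka(NH3OH+) = Kw/Kb = 1.0e-14 / 1.1 x 10^-8 = 9.09e-7.
[H^+] = sqrt(Ka x [NH3OH+]) = sqrt(9.09e-7 x 0.08233) = 0.000274 M.
pH = -log(0.000274) = 3.56.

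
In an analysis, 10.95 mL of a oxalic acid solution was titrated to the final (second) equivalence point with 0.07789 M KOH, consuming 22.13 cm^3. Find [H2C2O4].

n(KOH) = 0.07789 x 0.02213 = 0.001724 mol.
At the final (second) equivalence point, 2 mol OH^- react per mol H2C2O4, so n(H2C2O4) = 0.001724 / 2 = 0.0008619 mol.
[H2C2O4] = 0.0008619 / 0.01095 L = 0.0787 M.

0.0787 M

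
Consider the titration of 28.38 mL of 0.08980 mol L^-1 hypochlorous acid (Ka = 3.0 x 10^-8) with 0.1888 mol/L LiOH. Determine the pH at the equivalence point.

10.15

n(HClO) = 0.08980 x 0.02838 = 0.002549 mol; V(LiOH) at equivalence = 0.002549/0.1888 = 0.01350 L.
At equivalence all the acid is converted to ClO-; total volume = 0.02838 + 0.01350 = 0.04188 L, so [ClO-] = 0.002549/0.04188 = 0.06086 M.
Kb = Kw/Ka = 1.0e-14 / 3.0 x 10^-8 = 3.33e-7.
[OH^-] = sqrt(Kb x [ClO-]) = sqrt(3.33e-7 x 0.06086) = 0.000142 M.
pOH = 3.85, so pH = 14.00 - 3.85 = 10.15.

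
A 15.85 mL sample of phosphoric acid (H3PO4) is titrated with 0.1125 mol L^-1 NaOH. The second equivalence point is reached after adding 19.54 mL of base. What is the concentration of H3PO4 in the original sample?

n(NaOH) = 0.1125 x 0.01954 = 0.002198 mol.
At the second equivalence point, 2 mol OH^- react per mol H3PO4, so n(H3PO4) = 0.002198 / 2 = 0.001099 mol.
[H3PO4] = 0.001099 / 0.01585 L = 0.0693 M.

0.0693 M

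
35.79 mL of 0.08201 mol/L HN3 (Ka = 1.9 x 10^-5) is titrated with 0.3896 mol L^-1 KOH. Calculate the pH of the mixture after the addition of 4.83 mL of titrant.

4.97

Initial n(HN3) = 0.08201 x 0.03579 = 0.002935 mol.
n(KOH) added = 0.3896 x 0.004830 = 0.001882 mol, converting that many moles of HN3 to N3-.
Remaining n(HN3) = 0.001053 mol; n(N3-) = 0.001882 mol.
By Henderson-Hasselbalch, pH = pKa + log([A^-]/[HA]) = 4.72 + log(0.001882/0.001053) = 4.72 + (+0.25) = 4.97.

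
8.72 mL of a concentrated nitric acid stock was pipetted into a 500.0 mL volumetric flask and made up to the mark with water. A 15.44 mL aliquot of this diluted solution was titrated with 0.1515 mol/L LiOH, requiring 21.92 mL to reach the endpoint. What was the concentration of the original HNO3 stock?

n(LiOH) = 0.1515 x 0.02192 = 0.003321 mol.
n(HNO3) in the aliquot = 0.003321 mol.
[diluted HNO3] = 0.003321 / 0.01544 = 0.2151 M.
Dilution factor = 500.0/8.720 = 57.34, so [stock] = 0.2151 x 57.34 = 12.3 M.

12.3 M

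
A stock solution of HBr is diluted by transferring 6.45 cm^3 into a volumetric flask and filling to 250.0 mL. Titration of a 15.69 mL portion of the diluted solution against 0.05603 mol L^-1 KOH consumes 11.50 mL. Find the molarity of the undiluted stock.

n(KOH) = 0.05603 x 0.01150 = 0.0006443 mol.
n(HBr) in the aliquot = 0.0006443 mol.
[diluted HBr] = 0.0006443 / 0.01569 = 0.04107 M.
Dilution factor = 250.0/6.450 = 38.76, so [stock] = 0.04107 x 38.76 = 1.59 M.

1.59 M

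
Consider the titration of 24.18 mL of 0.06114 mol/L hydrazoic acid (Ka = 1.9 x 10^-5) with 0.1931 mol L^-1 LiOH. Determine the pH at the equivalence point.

8.69

n(HN3) = 0.06114 x 0.02418 = 0.001478 mol; V(LiOH) at equivalence = 0.001478/0.1931 = 0.007656 L.
At equivalence all the acid is converted to N3-; total volume = 0.02418 + 0.007656 = 0.03184 L, so [N3-] = 0.001478/0.03184 = 0.04644 M.
Kb = Kw/Ka = 1.0e-14 / 1.9 x 10^-5 = 5.26e-10.
[OH^-] = sqrt(Kb x [N3-]) = sqrt(5.26e-10 x 0.04644) = 4.94e-6 M.
pOH = 5.31, so pH = 14.00 - 5.31 = 8.69.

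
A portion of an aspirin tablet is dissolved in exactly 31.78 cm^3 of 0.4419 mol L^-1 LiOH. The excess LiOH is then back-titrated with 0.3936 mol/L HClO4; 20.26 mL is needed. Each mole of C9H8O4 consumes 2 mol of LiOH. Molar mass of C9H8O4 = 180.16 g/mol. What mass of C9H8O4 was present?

Total n(LiOH) added = 0.4419 x 0.03178 = 0.01404 mol.
n(HClO4) used = 0.3936 x 0.02026 = 0.007974 mol, which equals the excess n(LiOH).
So n(LiOH) consumed by the sample = 0.01404 - 0.007974 = 0.006069 mol.
n(C9H8O4) = 0.006069 / 2 = 0.003035 mol.
mass = 0.003035 mol x 180.16 g/mol = 0.547 g.

0.547 g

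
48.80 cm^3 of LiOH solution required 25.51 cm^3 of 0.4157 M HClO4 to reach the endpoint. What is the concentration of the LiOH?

0.217 M

n(HClO4) delivered = 0.4157 x 0.02551 = 0.01060 mol.
For a 1:1 reaction, n(LiOH) = 0.01060 mol.
[LiOH] = 0.01060 mol / 0.04880 L = 0.217 M.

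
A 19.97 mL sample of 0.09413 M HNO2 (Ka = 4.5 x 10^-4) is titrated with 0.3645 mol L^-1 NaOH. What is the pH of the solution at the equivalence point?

n(HNO2) = 0.09413 x 0.01997 = 0.001880 mol; V(NaOH) at equivalence = 0.001880/0.3645 = 0.005157 L.
At equivalence all the acid is converted to NO2-; total volume = 0.01997 + 0.005157 = 0.02513 L, so [NO2-] = 0.001880/0.02513 = 0.07481 M.
Kb = Kw/Ka = 1.0e-14 / 4.5 x 10^-4 = 2.22e-11.
[OH^-] = sqrt(Kb x [NO2-]) = sqrt(2.22e-11 x 0.07481) = 1.29e-6 M.
pOH = 5.89, so pH = 14.00 - 5.89 = 8.11.

8.11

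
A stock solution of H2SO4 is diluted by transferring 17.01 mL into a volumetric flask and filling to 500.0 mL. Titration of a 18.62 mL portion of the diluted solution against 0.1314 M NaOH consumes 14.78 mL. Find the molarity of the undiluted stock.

1.53 M

n(NaOH) = 0.1314 x 0.01478 = 0.001942 mol.
n(H2SO4) in the aliquot = 0.001942 x 1/2 = 0.0009710 mol.
[diluted H2SO4] = 0.0009710 / 0.01862 = 0.05215 M.
Dilution factor = 500.0/17.01 = 29.39, so [stock] = 0.05215 x 29.39 = 1.53 M.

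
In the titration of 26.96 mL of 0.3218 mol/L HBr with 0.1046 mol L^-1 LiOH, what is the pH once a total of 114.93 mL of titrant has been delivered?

12.37

n(acid) = 0.3218 x 0.02696 = 0.008676 mol; n(LiOH) added = 0.1046 x 0.1149 = 0.01202 mol.
Base is in excess by 0.01202 - 0.008676 = 0.003346 mol in a total volume of 0.1419 L.
[OH^-] = 0.003346/0.1419 = 0.02358 M, so pOH = 1.63 and pH = 14.00 - 1.63 = 12.37.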